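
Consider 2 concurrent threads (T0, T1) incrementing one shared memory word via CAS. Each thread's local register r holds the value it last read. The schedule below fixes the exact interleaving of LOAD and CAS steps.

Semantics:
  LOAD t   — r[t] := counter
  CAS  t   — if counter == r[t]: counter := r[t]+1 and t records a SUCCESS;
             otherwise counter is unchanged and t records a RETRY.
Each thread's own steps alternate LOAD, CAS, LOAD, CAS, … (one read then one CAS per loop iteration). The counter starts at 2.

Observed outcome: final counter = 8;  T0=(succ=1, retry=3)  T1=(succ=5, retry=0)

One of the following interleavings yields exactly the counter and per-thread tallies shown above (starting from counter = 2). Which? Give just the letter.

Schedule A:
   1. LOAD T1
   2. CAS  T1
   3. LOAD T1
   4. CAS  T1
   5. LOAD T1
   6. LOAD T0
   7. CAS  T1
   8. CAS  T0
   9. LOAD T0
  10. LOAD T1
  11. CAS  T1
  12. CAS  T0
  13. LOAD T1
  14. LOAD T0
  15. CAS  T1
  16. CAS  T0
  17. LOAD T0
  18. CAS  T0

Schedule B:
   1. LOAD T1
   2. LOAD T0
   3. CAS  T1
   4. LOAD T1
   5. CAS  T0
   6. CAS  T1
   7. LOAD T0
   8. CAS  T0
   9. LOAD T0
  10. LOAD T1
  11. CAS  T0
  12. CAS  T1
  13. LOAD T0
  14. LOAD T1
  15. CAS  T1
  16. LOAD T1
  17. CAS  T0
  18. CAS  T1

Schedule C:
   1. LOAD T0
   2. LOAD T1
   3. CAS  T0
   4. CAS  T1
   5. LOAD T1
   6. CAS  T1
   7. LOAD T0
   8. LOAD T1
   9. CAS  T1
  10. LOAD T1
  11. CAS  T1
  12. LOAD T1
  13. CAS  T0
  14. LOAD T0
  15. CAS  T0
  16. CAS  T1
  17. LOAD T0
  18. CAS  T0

A

Tracing schedule A:
step 1: T1 LOAD ⇒ load; ctr=2 reg=2
step 2: T1 CAS ⇒ ok; ctr=3 reg=2
step 3: T1 LOAD ⇒ load; ctr=3 reg=3
step 4: T1 CAS ⇒ ok; ctr=4 reg=3
step 5: T1 LOAD ⇒ load; ctr=4 reg=4
step 6: T0 LOAD ⇒ load; ctr=4 reg=4
step 7: T1 CAS ⇒ ok; ctr=5 reg=4
step 8: T0 CAS ⇒ retry; ctr=5 reg=4
step 9: T0 LOAD ⇒ load; ctr=5 reg=5
step 10: T1 LOAD ⇒ load; ctr=5 reg=5
step 11: T1 CAS ⇒ ok; ctr=6 reg=5
step 12: T0 CAS ⇒ retry; ctr=6 reg=5
step 13: T1 LOAD ⇒ load; ctr=6 reg=6
step 14: T0 LOAD ⇒ load; ctr=6 reg=6
step 15: T1 CAS ⇒ ok; ctr=7 reg=6
step 16: T0 CAS ⇒ retry; ctr=7 reg=6
step 17: T0 LOAD ⇒ load; ctr=7 reg=7
step 18: T0 CAS ⇒ ok; ctr=8 reg=7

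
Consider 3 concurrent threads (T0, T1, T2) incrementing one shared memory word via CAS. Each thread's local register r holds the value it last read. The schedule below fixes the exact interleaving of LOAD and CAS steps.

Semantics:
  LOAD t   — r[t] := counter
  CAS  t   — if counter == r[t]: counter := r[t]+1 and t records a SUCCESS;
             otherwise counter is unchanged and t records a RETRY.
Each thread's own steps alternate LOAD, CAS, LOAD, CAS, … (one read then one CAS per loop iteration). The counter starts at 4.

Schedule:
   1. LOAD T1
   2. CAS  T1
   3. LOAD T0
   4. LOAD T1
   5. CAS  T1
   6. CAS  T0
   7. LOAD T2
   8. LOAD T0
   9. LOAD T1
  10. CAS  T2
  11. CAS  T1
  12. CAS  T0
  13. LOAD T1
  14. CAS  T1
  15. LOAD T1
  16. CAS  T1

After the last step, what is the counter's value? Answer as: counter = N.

counter = 9

1. LOAD T1 → mem=4 r[T1]=4 [LOAD]
2. CAS T1 → mem=5 r[T1]=4 [OK]
3. LOAD T0 → mem=5 r[T0]=5 [LOAD]
4. LOAD T1 → mem=5 r[T1]=5 [LOAD]
5. CAS T1 → mem=6 r[T1]=5 [OK]
6. CAS T0 → mem=6 r[T0]=5 [RETRY]
7. LOAD T2 → mem=6 r[T2]=6 [LOAD]
8. LOAD T0 → mem=6 r[T0]=6 [LOAD]
9. LOAD T1 → mem=6 r[T1]=6 [LOAD]
10. CAS T2 → mem=7 r[T2]=6 [OK]
11. CAS T1 → mem=7 r[T1]=6 [RETRY]
12. CAS T0 → mem=7 r[T0]=6 [RETRY]
13. LOAD T1 → mem=7 r[T1]=7 [LOAD]
14. CAS T1 → mem=8 r[T1]=7 [OK]
15. LOAD T1 → mem=8 r[T1]=8 [LOAD]
16. CAS T1 → mem=9 r[T1]=8 [OK]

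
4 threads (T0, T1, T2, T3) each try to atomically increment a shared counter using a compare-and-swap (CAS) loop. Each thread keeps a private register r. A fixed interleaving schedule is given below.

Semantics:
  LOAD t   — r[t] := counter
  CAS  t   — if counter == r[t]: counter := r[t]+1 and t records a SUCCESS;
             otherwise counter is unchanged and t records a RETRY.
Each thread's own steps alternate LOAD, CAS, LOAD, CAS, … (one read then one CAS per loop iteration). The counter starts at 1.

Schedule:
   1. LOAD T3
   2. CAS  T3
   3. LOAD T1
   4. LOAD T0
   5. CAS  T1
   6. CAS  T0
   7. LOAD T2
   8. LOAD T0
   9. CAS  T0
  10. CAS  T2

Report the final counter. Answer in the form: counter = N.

counter = 4

   1) LOAD T3:  M=1  r_T3=1
   2) CAS  T3:  M=2  r_T3=1 ✓
   3) LOAD T1:  M=2  r_T1=2
   4) LOAD T0:  M=2  r_T0=2
   5) CAS  T1:  M=3  r_T1=2 ✓
   6) CAS  T0:  M=3  r_T0=2 ✗
   7) LOAD T2:  M=3  r_T2=3
   8) LOAD T0:  M=3  r_T0=3
   9) CAS  T0:  M=4  r_T0=3 ✓
  10) CAS  T2:  M=4  r_T2=3 ✗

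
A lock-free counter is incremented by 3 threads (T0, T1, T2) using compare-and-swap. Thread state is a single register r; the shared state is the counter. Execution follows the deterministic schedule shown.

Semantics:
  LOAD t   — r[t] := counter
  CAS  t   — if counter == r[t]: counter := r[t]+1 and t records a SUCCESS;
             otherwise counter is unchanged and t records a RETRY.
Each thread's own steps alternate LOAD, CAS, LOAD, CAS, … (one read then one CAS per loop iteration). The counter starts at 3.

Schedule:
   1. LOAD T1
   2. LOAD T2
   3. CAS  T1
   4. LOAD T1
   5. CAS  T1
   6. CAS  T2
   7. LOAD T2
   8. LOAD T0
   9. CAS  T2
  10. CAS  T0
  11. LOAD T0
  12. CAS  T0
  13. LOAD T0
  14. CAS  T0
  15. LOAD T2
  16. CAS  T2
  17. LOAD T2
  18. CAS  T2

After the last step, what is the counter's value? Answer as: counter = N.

counter = 10

step 1: T1 LOAD ⇒ load; ctr=3 reg=3
step 2: T2 LOAD ⇒ load; ctr=3 reg=3
step 3: T1 CAS ⇒ ok; ctr=4 reg=3
step 4: T1 LOAD ⇒ load; ctr=4 reg=4
step 5: T1 CAS ⇒ ok; ctr=5 reg=4
step 6: T2 CAS ⇒ retry; ctr=5 reg=3
step 7: T2 LOAD ⇒ load; ctr=5 reg=5
step 8: T0 LOAD ⇒ load; ctr=5 reg=5
step 9: T2 CAS ⇒ ok; ctr=6 reg=5
step 10: T0 CAS ⇒ retry; ctr=6 reg=5
step 11: T0 LOAD ⇒ load; ctr=6 reg=6
step 12: T0 CAS ⇒ ok; ctr=7 reg=6
step 13: T0 LOAD ⇒ load; ctr=7 reg=7
step 14: T0 CAS ⇒ ok; ctr=8 reg=7
step 15: T2 LOAD ⇒ load; ctr=8 reg=8
step 16: T2 CAS ⇒ ok; ctr=9 reg=8
step 17: T2 LOAD ⇒ load; ctr=9 reg=9
step 18: T2 CAS ⇒ ok; ctr=10 reg=9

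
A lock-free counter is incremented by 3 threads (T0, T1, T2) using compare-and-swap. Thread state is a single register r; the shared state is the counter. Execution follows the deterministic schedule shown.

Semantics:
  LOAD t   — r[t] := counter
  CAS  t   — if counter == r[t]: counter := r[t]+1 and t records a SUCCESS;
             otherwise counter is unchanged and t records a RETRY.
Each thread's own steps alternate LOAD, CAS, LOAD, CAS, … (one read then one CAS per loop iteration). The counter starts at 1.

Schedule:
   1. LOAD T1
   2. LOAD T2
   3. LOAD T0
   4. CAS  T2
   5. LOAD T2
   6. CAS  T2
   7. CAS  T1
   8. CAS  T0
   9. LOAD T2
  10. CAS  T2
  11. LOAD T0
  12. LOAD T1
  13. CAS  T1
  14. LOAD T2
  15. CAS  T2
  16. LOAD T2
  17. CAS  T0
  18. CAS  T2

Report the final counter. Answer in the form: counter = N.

counter = 7

#1 T1 reads 1
#2 T2 reads 1
#3 T0 reads 1
#4 T2 CAS(1→2) writes; counter now 2
#5 T2 reads 2
#6 T2 CAS(2→3) writes; counter now 3
#7 T1 CAS(1→2) fails; counter now 3
#8 T0 CAS(1→2) fails; counter now 3
#9 T2 reads 3
#10 T2 CAS(3→4) writes; counter now 4
#11 T0 reads 4
#12 T1 reads 4
#13 T1 CAS(4→5) writes; counter now 5
#14 T2 reads 5
#15 T2 CAS(5→6) writes; counter now 6
#16 T2 reads 6
#17 T0 CAS(4→5) fails; counter now 6
#18 T2 CAS(6→7) writes; counter now 7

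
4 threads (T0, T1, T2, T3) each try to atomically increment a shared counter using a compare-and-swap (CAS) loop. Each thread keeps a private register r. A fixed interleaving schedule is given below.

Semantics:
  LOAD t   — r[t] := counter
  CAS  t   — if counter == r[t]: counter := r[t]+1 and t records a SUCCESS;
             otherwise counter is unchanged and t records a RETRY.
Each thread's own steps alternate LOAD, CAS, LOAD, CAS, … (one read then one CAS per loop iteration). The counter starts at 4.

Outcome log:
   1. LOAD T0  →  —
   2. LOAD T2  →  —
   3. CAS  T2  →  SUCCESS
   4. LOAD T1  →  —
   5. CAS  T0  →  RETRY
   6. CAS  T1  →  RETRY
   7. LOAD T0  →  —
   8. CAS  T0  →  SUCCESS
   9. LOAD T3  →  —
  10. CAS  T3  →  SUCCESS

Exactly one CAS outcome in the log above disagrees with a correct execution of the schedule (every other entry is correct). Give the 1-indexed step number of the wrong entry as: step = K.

Re-executing:
   1) LOAD T0:  M=4  r_T0=4
   2) LOAD T2:  M=4  r_T2=4
   3) CAS  T2:  M=5  r_T2=4 ✓
   4) LOAD T1:  M=5  r_T1=5
   5) CAS  T0:  M=5  r_T0=4 ✗
   6) CAS  T1:  M=6  r_T1=5 ✓
   7) LOAD T0:  M=6  r_T0=6
   8) CAS  T0:  M=7  r_T0=6 ✓
   9) LOAD T3:  M=7  r_T3=7
  10) CAS  T3:  M=8  r_T3=7 ✓
Mismatch at 6.

step = 6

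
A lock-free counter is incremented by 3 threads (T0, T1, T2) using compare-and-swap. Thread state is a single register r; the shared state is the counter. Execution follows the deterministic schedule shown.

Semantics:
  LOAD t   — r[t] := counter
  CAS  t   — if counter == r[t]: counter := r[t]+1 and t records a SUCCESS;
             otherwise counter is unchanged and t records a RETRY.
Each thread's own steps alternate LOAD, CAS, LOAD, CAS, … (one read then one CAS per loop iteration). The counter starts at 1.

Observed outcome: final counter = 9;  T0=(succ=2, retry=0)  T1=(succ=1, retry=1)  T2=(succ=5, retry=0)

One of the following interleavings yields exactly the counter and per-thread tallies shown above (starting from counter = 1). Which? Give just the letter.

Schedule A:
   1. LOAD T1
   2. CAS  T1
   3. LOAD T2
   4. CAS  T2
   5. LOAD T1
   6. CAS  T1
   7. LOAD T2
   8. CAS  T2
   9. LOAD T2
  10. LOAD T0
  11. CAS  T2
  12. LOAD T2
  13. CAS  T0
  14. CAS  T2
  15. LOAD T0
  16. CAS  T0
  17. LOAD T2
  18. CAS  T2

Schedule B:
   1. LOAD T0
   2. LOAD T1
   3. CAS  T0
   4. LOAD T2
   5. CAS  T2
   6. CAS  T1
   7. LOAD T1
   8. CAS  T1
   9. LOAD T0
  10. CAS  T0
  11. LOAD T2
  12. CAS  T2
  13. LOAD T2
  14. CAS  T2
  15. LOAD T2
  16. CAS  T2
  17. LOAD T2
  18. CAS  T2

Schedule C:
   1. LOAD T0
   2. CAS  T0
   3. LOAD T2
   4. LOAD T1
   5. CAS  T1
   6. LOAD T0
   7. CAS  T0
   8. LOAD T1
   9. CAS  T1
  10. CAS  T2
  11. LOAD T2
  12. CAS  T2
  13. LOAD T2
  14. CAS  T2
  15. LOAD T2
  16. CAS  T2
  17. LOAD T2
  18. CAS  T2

B

Run B:
1. LOAD T0 → mem=1 r[T0]=1 [LOAD]
2. LOAD T1 → mem=1 r[T1]=1 [LOAD]
3. CAS T0 → mem=2 r[T0]=1 [OK]
4. LOAD T2 → mem=2 r[T2]=2 [LOAD]
5. CAS T2 → mem=3 r[T2]=2 [OK]
6. CAS T1 → mem=3 r[T1]=1 [RETRY]
7. LOAD T1 → mem=3 r[T1]=3 [LOAD]
8. CAS T1 → mem=4 r[T1]=3 [OK]
9. LOAD T0 → mem=4 r[T0]=4 [LOAD]
10. CAS T0 → mem=5 r[T0]=4 [OK]
11. LOAD T2 → mem=5 r[T2]=5 [LOAD]
12. CAS T2 → mem=6 r[T2]=5 [OK]
13. LOAD T2 → mem=6 r[T2]=6 [LOAD]
14. CAS T2 → mem=7 r[T2]=6 [OK]
15. LOAD T2 → mem=7 r[T2]=7 [LOAD]
16. CAS T2 → mem=8 r[T2]=7 [OK]
17. LOAD T2 → mem=8 r[T2]=8 [LOAD]
18. CAS T2 → mem=9 r[T2]=8 [OK]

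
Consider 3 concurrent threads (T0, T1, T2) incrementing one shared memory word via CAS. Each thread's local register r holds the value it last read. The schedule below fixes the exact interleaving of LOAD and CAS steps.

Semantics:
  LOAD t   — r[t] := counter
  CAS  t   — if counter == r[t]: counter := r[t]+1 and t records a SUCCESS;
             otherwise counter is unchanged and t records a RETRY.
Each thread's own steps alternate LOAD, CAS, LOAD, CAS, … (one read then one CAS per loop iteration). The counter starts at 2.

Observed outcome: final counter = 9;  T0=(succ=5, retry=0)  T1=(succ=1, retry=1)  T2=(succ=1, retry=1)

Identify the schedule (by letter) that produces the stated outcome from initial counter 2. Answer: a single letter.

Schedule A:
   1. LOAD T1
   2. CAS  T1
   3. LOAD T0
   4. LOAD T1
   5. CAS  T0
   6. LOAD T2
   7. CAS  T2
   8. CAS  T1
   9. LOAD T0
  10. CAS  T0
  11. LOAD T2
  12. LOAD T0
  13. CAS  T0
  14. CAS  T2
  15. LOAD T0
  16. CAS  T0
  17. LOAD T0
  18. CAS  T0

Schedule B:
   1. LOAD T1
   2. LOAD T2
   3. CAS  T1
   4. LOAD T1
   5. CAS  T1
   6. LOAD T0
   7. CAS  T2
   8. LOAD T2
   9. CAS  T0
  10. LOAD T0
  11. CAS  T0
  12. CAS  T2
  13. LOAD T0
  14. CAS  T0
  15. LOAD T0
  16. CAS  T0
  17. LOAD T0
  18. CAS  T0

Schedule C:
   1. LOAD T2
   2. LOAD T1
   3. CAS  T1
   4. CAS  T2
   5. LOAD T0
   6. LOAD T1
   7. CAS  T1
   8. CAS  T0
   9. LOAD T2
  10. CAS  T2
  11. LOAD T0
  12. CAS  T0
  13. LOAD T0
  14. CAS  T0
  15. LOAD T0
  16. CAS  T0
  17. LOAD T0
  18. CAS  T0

A

Tracing schedule A:
#1 T1 reads 2
#2 T1 CAS(2→3) writes; counter now 3
#3 T0 reads 3
#4 T1 reads 3
#5 T0 CAS(3→4) writes; counter now 4
#6 T2 reads 4
#7 T2 CAS(4→5) writes; counter now 5
#8 T1 CAS(3→4) fails; counter now 5
#9 T0 reads 5
#10 T0 CAS(5→6) writes; counter now 6
#11 T2 reads 6
#12 T0 reads 6
#13 T0 CAS(6→7) writes; counter now 7
#14 T2 CAS(6→7) fails; counter now 7
#15 T0 reads 7
#16 T0 CAS(7→8) writes; counter now 8
#17 T0 reads 8
#18 T0 CAS(8→9) writes; counter now 9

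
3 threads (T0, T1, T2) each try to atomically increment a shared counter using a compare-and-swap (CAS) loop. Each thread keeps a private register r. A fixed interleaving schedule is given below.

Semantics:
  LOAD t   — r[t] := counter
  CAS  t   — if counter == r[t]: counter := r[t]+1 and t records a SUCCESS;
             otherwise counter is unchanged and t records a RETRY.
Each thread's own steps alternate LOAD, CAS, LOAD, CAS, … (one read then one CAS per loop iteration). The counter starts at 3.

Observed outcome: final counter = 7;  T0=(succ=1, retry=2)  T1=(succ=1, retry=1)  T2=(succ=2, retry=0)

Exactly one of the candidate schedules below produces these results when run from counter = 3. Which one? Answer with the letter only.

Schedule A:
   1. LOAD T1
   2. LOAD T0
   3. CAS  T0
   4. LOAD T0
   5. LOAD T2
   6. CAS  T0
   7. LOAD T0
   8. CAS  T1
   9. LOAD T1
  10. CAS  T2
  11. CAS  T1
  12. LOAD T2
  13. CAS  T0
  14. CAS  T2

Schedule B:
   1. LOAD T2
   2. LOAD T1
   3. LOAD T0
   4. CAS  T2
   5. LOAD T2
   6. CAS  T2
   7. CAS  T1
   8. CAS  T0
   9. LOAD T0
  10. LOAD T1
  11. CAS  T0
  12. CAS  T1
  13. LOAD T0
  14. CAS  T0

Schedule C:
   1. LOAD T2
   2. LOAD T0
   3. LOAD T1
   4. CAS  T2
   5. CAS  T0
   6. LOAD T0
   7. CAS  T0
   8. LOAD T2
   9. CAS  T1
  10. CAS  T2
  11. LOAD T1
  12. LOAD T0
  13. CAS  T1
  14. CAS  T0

Tracing schedule C:
[1] T2.load  rd  (counter 3, T2.r 3)
[2] T0.load  rd  (counter 3, T0.r 3)
[3] T1.load  rd  (counter 3, T1.r 3)
[4] T2.cas  hit  (counter 4, T2.r 3)
[5] T0.cas  miss  (counter 4, T0.r 3)
[6] T0.load  rd  (counter 4, T0.r 4)
[7] T0.cas  hit  (counter 5, T0.r 4)
[8] T2.load  rd  (counter 5, T2.r 5)
[9] T1.cas  miss  (counter 5, T1.r 3)
[10] T2.cas  hit  (counter 6, T2.r 5)
[11] T1.load  rd  (counter 6, T1.r 6)
[12] T0.load  rd  (counter 6, T0.r 6)
[13] T1.cas  hit  (counter 7, T1.r 6)
[14] T0.cas  miss  (counter 7, T0.r 6)

C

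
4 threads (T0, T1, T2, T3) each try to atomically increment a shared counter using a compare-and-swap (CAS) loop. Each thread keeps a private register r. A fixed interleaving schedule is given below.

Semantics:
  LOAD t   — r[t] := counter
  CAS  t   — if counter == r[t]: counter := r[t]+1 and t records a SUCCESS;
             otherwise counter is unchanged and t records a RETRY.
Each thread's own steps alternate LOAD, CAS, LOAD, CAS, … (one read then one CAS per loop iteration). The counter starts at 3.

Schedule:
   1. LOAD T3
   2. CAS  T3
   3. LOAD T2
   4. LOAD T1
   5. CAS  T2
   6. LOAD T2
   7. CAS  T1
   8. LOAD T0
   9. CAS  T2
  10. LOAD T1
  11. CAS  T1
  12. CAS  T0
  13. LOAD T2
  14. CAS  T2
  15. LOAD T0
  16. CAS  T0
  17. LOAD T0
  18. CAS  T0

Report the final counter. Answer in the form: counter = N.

counter = 10

[1] T3.load  rd  (counter 3, T3.r 3)
[2] T3.cas  hit  (counter 4, T3.r 3)
[3] T2.load  rd  (counter 4, T2.r 4)
[4] T1.load  rd  (counter 4, T1.r 4)
[5] T2.cas  hit  (counter 5, T2.r 4)
[6] T2.load  rd  (counter 5, T2.r 5)
[7] T1.cas  miss  (counter 5, T1.r 4)
[8] T0.load  rd  (counter 5, T0.r 5)
[9] T2.cas  hit  (counter 6, T2.r 5)
[10] T1.load  rd  (counter 6, T1.r 6)
[11] T1.cas  hit  (counter 7, T1.r 6)
[12] T0.cas  miss  (counter 7, T0.r 5)
[13] T2.load  rd  (counter 7, T2.r 7)
[14] T2.cas  hit  (counter 8, T2.r 7)
[15] T0.load  rd  (counter 8, T0.r 8)
[16] T0.cas  hit  (counter 9, T0.r 8)
[17] T0.load  rd  (counter 9, T0.r 9)
[18] T0.cas  hit  (counter 10, T0.r 9)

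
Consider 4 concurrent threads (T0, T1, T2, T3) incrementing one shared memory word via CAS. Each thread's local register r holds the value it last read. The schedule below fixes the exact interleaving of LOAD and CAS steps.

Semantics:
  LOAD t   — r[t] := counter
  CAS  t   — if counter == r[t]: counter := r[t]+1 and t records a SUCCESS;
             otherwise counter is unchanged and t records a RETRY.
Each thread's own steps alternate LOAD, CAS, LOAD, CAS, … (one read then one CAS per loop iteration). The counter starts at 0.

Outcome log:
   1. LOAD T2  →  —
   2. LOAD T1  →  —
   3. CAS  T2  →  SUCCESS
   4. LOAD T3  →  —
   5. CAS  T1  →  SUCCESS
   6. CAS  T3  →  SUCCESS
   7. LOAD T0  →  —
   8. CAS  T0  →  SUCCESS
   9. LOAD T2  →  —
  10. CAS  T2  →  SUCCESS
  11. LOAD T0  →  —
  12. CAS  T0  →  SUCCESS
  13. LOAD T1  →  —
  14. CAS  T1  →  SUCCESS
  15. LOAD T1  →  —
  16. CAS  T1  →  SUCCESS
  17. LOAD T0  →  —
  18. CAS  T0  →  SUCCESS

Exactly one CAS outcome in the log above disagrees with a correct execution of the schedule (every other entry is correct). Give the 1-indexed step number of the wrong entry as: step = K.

Correct run:
T2 LOAD — after: cnt=0, r=0 — load
T1 LOAD — after: cnt=0, r=0 — load
T2 CAS — after: cnt=1, r=0 — ok
T3 LOAD — after: cnt=1, r=1 — load
T1 CAS — after: cnt=1, r=0 — retry
T3 CAS — after: cnt=2, r=1 — ok
T0 LOAD — after: cnt=2, r=2 — load
T0 CAS — after: cnt=3, r=2 — ok
T2 LOAD — after: cnt=3, r=3 — load
T2 CAS — after: cnt=4, r=3 — ok
T0 LOAD — after: cnt=4, r=4 — load
T0 CAS — after: cnt=5, r=4 — ok
T1 LOAD — after: cnt=5, r=5 — load
T1 CAS — after: cnt=6, r=5 — ok
T1 LOAD — after: cnt=6, r=6 — load
T1 CAS — after: cnt=7, r=6 — ok
T0 LOAD — after: cnt=7, r=7 — load
T0 CAS — after: cnt=8, r=7 — ok
Log disagrees first at step 5.

step = 5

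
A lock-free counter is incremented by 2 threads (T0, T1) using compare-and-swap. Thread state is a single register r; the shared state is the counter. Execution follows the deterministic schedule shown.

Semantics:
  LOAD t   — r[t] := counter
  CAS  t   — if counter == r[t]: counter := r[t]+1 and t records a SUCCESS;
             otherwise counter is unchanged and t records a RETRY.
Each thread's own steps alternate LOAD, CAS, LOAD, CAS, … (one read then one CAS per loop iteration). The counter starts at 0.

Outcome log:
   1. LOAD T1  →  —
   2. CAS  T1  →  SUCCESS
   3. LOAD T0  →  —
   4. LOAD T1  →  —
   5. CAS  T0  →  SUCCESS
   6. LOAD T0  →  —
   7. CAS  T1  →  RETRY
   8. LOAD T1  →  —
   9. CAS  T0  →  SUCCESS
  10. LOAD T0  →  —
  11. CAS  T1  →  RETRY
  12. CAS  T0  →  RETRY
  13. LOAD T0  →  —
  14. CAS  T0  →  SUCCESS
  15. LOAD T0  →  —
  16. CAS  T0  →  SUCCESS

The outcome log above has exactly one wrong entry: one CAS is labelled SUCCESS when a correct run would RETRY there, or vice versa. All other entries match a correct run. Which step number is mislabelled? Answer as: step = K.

Re-executing:
step 1: T1 LOAD ⇒ load; ctr=0 reg=0
step 2: T1 CAS ⇒ ok; ctr=1 reg=0
step 3: T0 LOAD ⇒ load; ctr=1 reg=1
step 4: T1 LOAD ⇒ load; ctr=1 reg=1
step 5: T0 CAS ⇒ ok; ctr=2 reg=1
step 6: T0 LOAD ⇒ load; ctr=2 reg=2
step 7: T1 CAS ⇒ retry; ctr=2 reg=1
step 8: T1 LOAD ⇒ load; ctr=2 reg=2
step 9: T0 CAS ⇒ ok; ctr=3 reg=2
step 10: T0 LOAD ⇒ load; ctr=3 reg=3
step 11: T1 CAS ⇒ retry; ctr=3 reg=2
step 12: T0 CAS ⇒ ok; ctr=4 reg=3
step 13: T0 LOAD ⇒ load; ctr=4 reg=4
step 14: T0 CAS ⇒ ok; ctr=5 reg=4
step 15: T0 LOAD ⇒ load; ctr=5 reg=5
step 16: T0 CAS ⇒ ok; ctr=6 reg=5
Log disagrees first at step 12.

step = 12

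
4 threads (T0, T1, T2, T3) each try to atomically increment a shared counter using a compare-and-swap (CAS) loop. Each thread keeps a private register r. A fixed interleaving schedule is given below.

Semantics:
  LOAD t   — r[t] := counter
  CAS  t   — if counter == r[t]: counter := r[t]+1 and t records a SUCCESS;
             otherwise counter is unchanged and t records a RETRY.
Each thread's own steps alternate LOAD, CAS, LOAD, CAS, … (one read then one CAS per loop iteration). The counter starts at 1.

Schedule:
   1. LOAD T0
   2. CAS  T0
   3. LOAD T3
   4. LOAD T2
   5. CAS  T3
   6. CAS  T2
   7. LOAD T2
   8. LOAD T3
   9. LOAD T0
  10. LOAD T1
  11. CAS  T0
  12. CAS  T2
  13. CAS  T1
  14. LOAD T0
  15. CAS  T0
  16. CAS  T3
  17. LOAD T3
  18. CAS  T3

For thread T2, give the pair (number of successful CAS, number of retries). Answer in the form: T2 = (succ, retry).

   1) LOAD T0:  M=1  r_T0=1
   2) CAS  T0:  M=2  r_T0=1 ✓
   3) LOAD T3:  M=2  r_T3=2
   4) LOAD T2:  M=2  r_T2=2
   5) CAS  T3:  M=3  r_T3=2 ✓
   6) CAS  T2:  M=3  r_T2=2 ✗
   7) LOAD T2:  M=3  r_T2=3
   8) LOAD T3:  M=3  r_T3=3
   9) LOAD T0:  M=3  r_T0=3
  10) LOAD T1:  M=3  r_T1=3
  11) CAS  T0:  M=4  r_T0=3 ✓
  12) CAS  T2:  M=4  r_T2=3 ✗
  13) CAS  T1:  M=4  r_T1=3 ✗
  14) LOAD T0:  M=4  r_T0=4
  15) CAS  T0:  M=5  r_T0=4 ✓
  16) CAS  T3:  M=5  r_T3=3 ✗
  17) LOAD T3:  M=5  r_T3=5
  18) CAS  T3:  M=6  r_T3=5 ✓

T2 = (0, 2)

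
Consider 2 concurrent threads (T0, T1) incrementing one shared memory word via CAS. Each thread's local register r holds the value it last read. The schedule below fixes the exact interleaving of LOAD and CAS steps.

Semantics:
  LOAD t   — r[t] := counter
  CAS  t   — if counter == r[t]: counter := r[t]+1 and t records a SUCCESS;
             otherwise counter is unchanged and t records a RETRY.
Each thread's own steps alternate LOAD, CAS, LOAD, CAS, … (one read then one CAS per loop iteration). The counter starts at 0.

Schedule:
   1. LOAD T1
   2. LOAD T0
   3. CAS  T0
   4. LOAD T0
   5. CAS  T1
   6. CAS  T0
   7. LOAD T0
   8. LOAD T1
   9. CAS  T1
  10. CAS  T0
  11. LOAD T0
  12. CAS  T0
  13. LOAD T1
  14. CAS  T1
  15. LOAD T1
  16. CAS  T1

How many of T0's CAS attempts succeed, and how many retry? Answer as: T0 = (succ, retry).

T1 LOAD — after: cnt=0, r=0 — load
T0 LOAD — after: cnt=0, r=0 — load
T0 CAS — after: cnt=1, r=0 — ok
T0 LOAD — after: cnt=1, r=1 — load
T1 CAS — after: cnt=1, r=0 — retry
T0 CAS — after: cnt=2, r=1 — ok
T0 LOAD — after: cnt=2, r=2 — load
T1 LOAD — after: cnt=2, r=2 — load
T1 CAS — after: cnt=3, r=2 — ok
T0 CAS — after: cnt=3, r=2 — retry
T0 LOAD — after: cnt=3, r=3 — load
T0 CAS — after: cnt=4, r=3 — ok
T1 LOAD — after: cnt=4, r=4 — load
T1 CAS — after: cnt=5, r=4 — ok
T1 LOAD — after: cnt=5, r=5 — load
T1 CAS — after: cnt=6, r=5 — ok

T0 = (3, 1)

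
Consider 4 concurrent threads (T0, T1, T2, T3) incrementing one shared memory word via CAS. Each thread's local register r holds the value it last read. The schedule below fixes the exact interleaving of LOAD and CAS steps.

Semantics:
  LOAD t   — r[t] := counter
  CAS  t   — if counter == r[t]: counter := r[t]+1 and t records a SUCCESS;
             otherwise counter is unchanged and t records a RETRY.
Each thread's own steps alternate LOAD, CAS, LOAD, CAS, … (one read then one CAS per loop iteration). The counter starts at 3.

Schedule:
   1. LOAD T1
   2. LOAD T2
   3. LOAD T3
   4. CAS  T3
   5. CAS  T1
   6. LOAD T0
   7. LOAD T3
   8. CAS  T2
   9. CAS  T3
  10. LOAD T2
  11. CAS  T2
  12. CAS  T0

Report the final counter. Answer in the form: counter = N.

counter = 6

T1 LOAD — after: cnt=3, r=3 — load
T2 LOAD — after: cnt=3, r=3 — load
T3 LOAD — after: cnt=3, r=3 — load
T3 CAS — after: cnt=4, r=3 — ok
T1 CAS — after: cnt=4, r=3 — retry
T0 LOAD — after: cnt=4, r=4 — load
T3 LOAD — after: cnt=4, r=4 — load
T2 CAS — after: cnt=4, r=3 — retry
T3 CAS — after: cnt=5, r=4 — ok
T2 LOAD — after: cnt=5, r=5 — load
T2 CAS — after: cnt=6, r=5 — ok
T0 CAS — after: cnt=6, r=4 — retry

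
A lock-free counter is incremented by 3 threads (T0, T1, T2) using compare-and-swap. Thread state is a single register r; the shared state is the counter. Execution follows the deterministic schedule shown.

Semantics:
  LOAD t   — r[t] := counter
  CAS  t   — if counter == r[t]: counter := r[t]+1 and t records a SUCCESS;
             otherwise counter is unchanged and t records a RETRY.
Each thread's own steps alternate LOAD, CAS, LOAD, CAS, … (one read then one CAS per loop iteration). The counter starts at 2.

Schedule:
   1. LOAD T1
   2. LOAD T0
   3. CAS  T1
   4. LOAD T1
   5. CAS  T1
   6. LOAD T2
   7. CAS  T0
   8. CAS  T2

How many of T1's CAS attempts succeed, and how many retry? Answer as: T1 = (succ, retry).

1. LOAD T1 → mem=2 r[T1]=2 [LOAD]
2. LOAD T0 → mem=2 r[T0]=2 [LOAD]
3. CAS T1 → mem=3 r[T1]=2 [OK]
4. LOAD T1 → mem=3 r[T1]=3 [LOAD]
5. CAS T1 → mem=4 r[T1]=3 [OK]
6. LOAD T2 → mem=4 r[T2]=4 [LOAD]
7. CAS T0 → mem=4 r[T0]=2 [RETRY]
8. CAS T2 → mem=5 r[T2]=4 [OK]

T1 = (2, 0)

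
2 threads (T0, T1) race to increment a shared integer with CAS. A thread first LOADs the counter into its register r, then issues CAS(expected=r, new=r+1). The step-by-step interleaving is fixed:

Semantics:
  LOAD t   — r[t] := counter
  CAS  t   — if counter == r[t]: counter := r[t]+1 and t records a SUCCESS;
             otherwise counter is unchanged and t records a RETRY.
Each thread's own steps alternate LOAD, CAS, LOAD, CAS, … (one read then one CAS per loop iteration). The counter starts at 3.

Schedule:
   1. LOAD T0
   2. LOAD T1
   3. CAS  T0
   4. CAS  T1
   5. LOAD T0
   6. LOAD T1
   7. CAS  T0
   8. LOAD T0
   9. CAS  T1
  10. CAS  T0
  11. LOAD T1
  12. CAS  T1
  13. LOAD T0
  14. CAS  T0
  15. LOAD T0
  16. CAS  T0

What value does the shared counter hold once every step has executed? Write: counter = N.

counter = 9

[1] T0.load  rd  (counter 3, T0.r 3)
[2] T1.load  rd  (counter 3, T1.r 3)
[3] T0.cas  hit  (counter 4, T0.r 3)
[4] T1.cas  miss  (counter 4, T1.r 3)
[5] T0.load  rd  (counter 4, T0.r 4)
[6] T1.load  rd  (counter 4, T1.r 4)
[7] T0.cas  hit  (counter 5, T0.r 4)
[8] T0.load  rd  (counter 5, T0.r 5)
[9] T1.cas  miss  (counter 5, T1.r 4)
[10] T0.cas  hit  (counter 6, T0.r 5)
[11] T1.load  rd  (counter 6, T1.r 6)
[12] T1.cas  hit  (counter 7, T1.r 6)
[13] T0.load  rd  (counter 7, T0.r 7)
[14] T0.cas  hit  (counter 8, T0.r 7)
[15] T0.load  rd  (counter 8, T0.r 8)
[16] T0.cas  hit  (counter 9, T0.r 8)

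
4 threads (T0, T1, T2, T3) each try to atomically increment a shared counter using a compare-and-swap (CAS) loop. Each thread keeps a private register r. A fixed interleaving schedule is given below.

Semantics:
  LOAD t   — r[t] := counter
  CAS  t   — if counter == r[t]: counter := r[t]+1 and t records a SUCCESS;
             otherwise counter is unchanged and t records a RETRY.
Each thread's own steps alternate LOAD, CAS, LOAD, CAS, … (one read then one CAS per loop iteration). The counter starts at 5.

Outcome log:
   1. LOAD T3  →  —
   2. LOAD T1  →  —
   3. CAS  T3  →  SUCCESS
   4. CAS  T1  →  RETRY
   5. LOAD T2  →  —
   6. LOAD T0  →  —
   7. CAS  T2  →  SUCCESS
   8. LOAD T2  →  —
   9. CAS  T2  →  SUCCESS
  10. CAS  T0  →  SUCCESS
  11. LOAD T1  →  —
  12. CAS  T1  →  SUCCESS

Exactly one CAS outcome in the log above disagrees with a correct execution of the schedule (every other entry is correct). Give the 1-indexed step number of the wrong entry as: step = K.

step = 10

Correct run:
T3 LOAD — after: cnt=5, r=5 — load
T1 LOAD — after: cnt=5, r=5 — load
T3 CAS — after: cnt=6, r=5 — ok
T1 CAS — after: cnt=6, r=5 — retry
T2 LOAD — after: cnt=6, r=6 — load
T0 LOAD — after: cnt=6, r=6 — load
T2 CAS — after: cnt=7, r=6 — ok
T2 LOAD — after: cnt=7, r=7 — load
T2 CAS — after: cnt=8, r=7 — ok
T0 CAS — after: cnt=8, r=6 — retry
T1 LOAD — after: cnt=8, r=8 — load
T1 CAS — after: cnt=9, r=8 — ok
Log disagrees first at step 10.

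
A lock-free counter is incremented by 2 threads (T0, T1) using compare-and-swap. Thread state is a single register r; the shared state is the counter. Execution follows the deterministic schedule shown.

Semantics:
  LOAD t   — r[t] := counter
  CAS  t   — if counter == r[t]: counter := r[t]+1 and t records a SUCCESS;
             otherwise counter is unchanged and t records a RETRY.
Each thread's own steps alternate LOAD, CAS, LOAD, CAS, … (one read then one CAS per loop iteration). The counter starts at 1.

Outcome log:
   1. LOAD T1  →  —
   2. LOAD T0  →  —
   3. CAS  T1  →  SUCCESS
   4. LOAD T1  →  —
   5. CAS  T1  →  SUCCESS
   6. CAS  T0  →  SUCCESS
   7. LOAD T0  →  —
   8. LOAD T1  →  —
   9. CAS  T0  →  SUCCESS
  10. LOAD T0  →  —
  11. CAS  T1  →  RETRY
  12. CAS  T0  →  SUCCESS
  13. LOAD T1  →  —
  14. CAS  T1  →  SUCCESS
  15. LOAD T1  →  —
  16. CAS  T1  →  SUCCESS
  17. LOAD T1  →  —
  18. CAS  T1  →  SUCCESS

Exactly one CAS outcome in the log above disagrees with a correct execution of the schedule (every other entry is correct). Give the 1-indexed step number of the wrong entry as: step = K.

step = 6

Re-executing:
   1) LOAD T1:  M=1  r_T1=1
   2) LOAD T0:  M=1  r_T0=1
   3) CAS  T1:  M=2  r_T1=1 ✓
   4) LOAD T1:  M=2  r_T1=2
   5) CAS  T1:  M=3  r_T1=2 ✓
   6) CAS  T0:  M=3  r_T0=1 ✗
   7) LOAD T0:  M=3  r_T0=3
   8) LOAD T1:  M=3  r_T1=3
   9) CAS  T0:  M=4  r_T0=3 ✓
  10) LOAD T0:  M=4  r_T0=4
  11) CAS  T1:  M=4  r_T1=3 ✗
  12) CAS  T0:  M=5  r_T0=4 ✓
  13) LOAD T1:  M=5  r_T1=5
  14) CAS  T1:  M=6  r_T1=5 ✓
  15) LOAD T1:  M=6  r_T1=6
  16) CAS  T1:  M=7  r_T1=6 ✓
  17) LOAD T1:  M=7  r_T1=7
  18) CAS  T1:  M=8  r_T1=7 ✓
Log disagrees first at step 6.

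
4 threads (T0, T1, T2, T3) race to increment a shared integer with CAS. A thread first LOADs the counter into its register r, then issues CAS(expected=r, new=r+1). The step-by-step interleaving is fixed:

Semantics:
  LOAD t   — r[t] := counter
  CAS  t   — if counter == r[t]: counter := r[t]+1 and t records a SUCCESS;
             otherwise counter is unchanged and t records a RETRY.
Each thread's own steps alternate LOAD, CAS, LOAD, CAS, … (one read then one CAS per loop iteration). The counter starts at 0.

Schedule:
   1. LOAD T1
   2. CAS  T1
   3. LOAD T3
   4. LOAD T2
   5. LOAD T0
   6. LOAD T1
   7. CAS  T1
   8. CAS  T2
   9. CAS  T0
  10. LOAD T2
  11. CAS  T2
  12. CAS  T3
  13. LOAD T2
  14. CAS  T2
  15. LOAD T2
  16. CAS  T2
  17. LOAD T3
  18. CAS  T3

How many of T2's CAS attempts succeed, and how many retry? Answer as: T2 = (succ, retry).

step 1: T1 LOAD ⇒ load; ctr=0 reg=0
step 2: T1 CAS ⇒ ok; ctr=1 reg=0
step 3: T3 LOAD ⇒ load; ctr=1 reg=1
step 4: T2 LOAD ⇒ load; ctr=1 reg=1
step 5: T0 LOAD ⇒ load; ctr=1 reg=1
step 6: T1 LOAD ⇒ load; ctr=1 reg=1
step 7: T1 CAS ⇒ ok; ctr=2 reg=1
step 8: T2 CAS ⇒ retry; ctr=2 reg=1
step 9: T0 CAS ⇒ retry; ctr=2 reg=1
step 10: T2 LOAD ⇒ load; ctr=2 reg=2
step 11: T2 CAS ⇒ ok; ctr=3 reg=2
step 12: T3 CAS ⇒ retry; ctr=3 reg=1
step 13: T2 LOAD ⇒ load; ctr=3 reg=3
step 14: T2 CAS ⇒ ok; ctr=4 reg=3
step 15: T2 LOAD ⇒ load; ctr=4 reg=4
step 16: T2 CAS ⇒ ok; ctr=5 reg=4
step 17: T3 LOAD ⇒ load; ctr=5 reg=5
step 18: T3 CAS ⇒ ok; ctr=6 reg=5

T2 = (3, 1)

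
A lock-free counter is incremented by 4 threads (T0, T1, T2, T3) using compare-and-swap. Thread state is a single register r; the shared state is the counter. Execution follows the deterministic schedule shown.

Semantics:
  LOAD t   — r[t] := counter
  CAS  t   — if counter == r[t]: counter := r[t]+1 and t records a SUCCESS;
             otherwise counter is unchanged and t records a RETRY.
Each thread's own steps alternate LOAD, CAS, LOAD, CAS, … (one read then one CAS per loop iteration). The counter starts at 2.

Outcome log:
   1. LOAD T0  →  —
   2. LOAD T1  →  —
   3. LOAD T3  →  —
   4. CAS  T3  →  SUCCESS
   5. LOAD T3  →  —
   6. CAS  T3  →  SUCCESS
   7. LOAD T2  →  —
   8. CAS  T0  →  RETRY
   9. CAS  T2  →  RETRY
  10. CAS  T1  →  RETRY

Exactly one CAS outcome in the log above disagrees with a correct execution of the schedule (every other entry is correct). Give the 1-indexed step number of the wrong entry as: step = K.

step = 9

Reference trace:
step 1: T0 LOAD ⇒ load; ctr=2 reg=2
step 2: T1 LOAD ⇒ load; ctr=2 reg=2
step 3: T3 LOAD ⇒ load; ctr=2 reg=2
step 4: T3 CAS ⇒ ok; ctr=3 reg=2
step 5: T3 LOAD ⇒ load; ctr=3 reg=3
step 6: T3 CAS ⇒ ok; ctr=4 reg=3
step 7: T2 LOAD ⇒ load; ctr=4 reg=4
step 8: T0 CAS ⇒ retry; ctr=4 reg=2
step 9: T2 CAS ⇒ ok; ctr=5 reg=4
step 10: T1 CAS ⇒ retry; ctr=5 reg=2
Mismatch at 9.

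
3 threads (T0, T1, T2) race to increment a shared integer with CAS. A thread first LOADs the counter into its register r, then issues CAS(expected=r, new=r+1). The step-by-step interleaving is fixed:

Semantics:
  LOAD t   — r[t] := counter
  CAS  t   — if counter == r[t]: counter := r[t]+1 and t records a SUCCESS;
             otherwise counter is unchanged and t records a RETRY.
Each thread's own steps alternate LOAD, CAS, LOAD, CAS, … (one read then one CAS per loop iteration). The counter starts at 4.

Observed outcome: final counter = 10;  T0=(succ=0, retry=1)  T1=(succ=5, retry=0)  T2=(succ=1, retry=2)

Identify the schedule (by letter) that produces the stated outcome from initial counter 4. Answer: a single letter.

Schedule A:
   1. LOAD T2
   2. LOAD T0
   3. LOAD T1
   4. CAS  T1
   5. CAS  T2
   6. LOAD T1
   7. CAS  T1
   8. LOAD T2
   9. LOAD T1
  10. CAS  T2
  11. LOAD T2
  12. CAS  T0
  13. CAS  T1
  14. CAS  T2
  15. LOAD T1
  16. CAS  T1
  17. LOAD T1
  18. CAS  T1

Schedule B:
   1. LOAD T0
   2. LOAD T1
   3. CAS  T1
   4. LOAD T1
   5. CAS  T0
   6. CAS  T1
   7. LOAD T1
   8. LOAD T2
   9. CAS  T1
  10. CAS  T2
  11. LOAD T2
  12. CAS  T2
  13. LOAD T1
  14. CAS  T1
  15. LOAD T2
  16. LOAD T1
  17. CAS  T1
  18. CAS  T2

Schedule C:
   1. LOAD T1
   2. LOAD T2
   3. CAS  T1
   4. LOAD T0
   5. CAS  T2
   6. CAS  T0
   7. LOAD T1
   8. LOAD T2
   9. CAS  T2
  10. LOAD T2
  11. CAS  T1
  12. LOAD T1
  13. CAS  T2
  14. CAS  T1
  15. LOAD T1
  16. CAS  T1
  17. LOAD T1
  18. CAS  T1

B

Simulating candidate B:
[1] T0.load  rd  (counter 4, T0.r 4)
[2] T1.load  rd  (counter 4, T1.r 4)
[3] T1.cas  hit  (counter 5, T1.r 4)
[4] T1.load  rd  (counter 5, T1.r 5)
[5] T0.cas  miss  (counter 5, T0.r 4)
[6] T1.cas  hit  (counter 6, T1.r 5)
[7] T1.load  rd  (counter 6, T1.r 6)
[8] T2.load  rd  (counter 6, T2.r 6)
[9] T1.cas  hit  (counter 7, T1.r 6)
[10] T2.cas  miss  (counter 7, T2.r 6)
[11] T2.load  rd  (counter 7, T2.r 7)
[12] T2.cas  hit  (counter 8, T2.r 7)
[13] T1.load  rd  (counter 8, T1.r 8)
[14] T1.cas  hit  (counter 9, T1.r 8)
[15] T2.load  rd  (counter 9, T2.r 9)
[16] T1.load  rd  (counter 9, T1.r 9)
[17] T1.cas  hit  (counter 10, T1.r 9)
[18] T2.cas  miss  (counter 10, T2.r 9)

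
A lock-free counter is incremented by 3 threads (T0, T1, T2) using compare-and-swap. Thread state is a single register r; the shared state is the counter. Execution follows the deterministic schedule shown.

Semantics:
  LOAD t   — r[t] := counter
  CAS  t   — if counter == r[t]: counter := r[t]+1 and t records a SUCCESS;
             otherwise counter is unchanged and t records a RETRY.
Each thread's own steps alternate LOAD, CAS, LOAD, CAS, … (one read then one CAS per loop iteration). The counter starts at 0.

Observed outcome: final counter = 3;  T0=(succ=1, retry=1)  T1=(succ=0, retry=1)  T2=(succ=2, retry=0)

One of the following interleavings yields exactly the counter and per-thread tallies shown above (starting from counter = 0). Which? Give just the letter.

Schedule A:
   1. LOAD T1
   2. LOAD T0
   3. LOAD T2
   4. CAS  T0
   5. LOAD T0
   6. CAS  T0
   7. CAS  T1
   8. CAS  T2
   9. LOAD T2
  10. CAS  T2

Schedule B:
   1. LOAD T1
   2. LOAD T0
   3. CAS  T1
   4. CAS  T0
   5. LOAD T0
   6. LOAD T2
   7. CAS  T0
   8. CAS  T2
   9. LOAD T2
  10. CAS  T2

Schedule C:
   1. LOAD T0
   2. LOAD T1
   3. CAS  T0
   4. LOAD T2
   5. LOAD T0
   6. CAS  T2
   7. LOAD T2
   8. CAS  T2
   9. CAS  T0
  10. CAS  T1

C

Run C:
#1 T0 reads 0
#2 T1 reads 0
#3 T0 CAS(0→1) writes; counter now 1
#4 T2 reads 1
#5 T0 reads 1
#6 T2 CAS(1→2) writes; counter now 2
#7 T2 reads 2
#8 T2 CAS(2→3) writes; counter now 3
#9 T0 CAS(1→2) fails; counter now 3
#10 T1 CAS(0→1) fails; counter now 3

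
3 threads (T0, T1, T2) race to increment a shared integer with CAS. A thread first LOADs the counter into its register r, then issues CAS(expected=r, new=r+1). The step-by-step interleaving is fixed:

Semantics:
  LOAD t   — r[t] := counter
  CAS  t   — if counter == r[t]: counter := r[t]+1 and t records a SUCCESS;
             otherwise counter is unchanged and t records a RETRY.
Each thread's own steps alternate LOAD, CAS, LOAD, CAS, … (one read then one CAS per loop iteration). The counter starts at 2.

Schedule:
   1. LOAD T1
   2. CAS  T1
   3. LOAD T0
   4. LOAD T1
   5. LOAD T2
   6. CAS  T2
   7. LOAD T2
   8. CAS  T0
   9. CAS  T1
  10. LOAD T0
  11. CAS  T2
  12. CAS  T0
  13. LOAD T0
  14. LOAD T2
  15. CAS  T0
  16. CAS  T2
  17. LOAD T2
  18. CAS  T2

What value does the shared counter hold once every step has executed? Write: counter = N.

counter = 7

1. LOAD T1 → mem=2 r[T1]=2 [LOAD]
2. CAS T1 → mem=3 r[T1]=2 [OK]
3. LOAD T0 → mem=3 r[T0]=3 [LOAD]
4. LOAD T1 → mem=3 r[T1]=3 [LOAD]
5. LOAD T2 → mem=3 r[T2]=3 [LOAD]
6. CAS T2 → mem=4 r[T2]=3 [OK]
7. LOAD T2 → mem=4 r[T2]=4 [LOAD]
8. CAS T0 → mem=4 r[T0]=3 [RETRY]
9. CAS T1 → mem=4 r[T1]=3 [RETRY]
10. LOAD T0 → mem=4 r[T0]=4 [LOAD]
11. CAS T2 → mem=5 r[T2]=4 [OK]
12. CAS T0 → mem=5 r[T0]=4 [RETRY]
13. LOAD T0 → mem=5 r[T0]=5 [LOAD]
14. LOAD T2 → mem=5 r[T2]=5 [LOAD]
15. CAS T0 → mem=6 r[T0]=5 [OK]
16. CAS T2 → mem=6 r[T2]=5 [RETRY]
17. LOAD T2 → mem=6 r[T2]=6 [LOAD]
18. CAS T2 → mem=7 r[T2]=6 [OK]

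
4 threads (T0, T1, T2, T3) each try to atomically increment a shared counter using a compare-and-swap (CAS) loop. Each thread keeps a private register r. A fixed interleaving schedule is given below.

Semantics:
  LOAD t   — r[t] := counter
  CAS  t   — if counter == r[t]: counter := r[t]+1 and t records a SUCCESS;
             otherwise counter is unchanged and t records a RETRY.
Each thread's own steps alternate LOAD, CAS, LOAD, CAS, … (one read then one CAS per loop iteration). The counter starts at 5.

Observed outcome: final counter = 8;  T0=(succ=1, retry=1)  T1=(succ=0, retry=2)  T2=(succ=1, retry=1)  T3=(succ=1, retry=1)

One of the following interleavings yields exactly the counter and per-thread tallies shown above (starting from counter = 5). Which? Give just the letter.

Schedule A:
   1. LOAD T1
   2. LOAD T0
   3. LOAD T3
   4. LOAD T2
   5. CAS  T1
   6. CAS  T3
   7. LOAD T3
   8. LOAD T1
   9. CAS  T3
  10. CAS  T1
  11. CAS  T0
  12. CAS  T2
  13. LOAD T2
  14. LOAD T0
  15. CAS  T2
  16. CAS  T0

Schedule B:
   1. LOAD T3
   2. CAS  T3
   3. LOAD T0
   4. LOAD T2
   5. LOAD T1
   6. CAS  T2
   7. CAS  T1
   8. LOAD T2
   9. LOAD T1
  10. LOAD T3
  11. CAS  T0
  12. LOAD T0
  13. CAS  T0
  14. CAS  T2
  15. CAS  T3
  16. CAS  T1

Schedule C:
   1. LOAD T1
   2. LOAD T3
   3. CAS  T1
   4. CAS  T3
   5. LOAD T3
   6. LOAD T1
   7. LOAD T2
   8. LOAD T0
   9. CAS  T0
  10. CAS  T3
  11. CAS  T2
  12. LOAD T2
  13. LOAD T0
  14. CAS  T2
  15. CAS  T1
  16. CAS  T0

B

Tracing schedule B:
#1 T3 reads 5
#2 T3 CAS(5→6) writes; counter now 6
#3 T0 reads 6
#4 T2 reads 6
#5 T1 reads 6
#6 T2 CAS(6→7) writes; counter now 7
#7 T1 CAS(6→7) fails; counter now 7
#8 T2 reads 7
#9 T1 reads 7
#10 T3 reads 7
#11 T0 CAS(6→7) fails; counter now 7
#12 T0 reads 7
#13 T0 CAS(7→8) writes; counter now 8
#14 T2 CAS(7→8) fails; counter now 8
#15 T3 CAS(7→8) fails; counter now 8
#16 T1 CAS(7→8) fails; counter now 8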